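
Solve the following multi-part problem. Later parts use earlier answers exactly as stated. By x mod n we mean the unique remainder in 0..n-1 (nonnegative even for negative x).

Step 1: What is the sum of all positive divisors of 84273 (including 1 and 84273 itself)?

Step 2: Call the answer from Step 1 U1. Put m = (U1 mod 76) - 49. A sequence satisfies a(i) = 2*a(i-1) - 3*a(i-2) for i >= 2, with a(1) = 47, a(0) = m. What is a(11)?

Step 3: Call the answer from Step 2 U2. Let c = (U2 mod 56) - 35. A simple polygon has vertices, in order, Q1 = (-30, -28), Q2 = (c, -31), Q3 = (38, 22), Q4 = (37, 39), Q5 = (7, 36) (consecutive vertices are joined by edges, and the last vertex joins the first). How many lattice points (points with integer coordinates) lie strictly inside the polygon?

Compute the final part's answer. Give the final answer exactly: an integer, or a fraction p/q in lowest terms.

2806

Step 1: 84273 = 3 * 7 * 4013; sigma = (1 + 3) * (1 + 7) * (1 + 4013) = 4 * 8 * 4014 = 128448; answer 128448
Step 2: U1 = 128448; m = -41; a(2) = 2*(47) - 3*(-41) = 217; iterating: a(2)=217, a(3)=293, a(4)=-65, a(5)=-1009, a(6)=-1823, a(7)=-619, a(8)=4231, a(9)=10319, a(10)=7945, a(11)=-15067; answer -15067
Step 3: U2 = -15067; c = 18; cross terms: (-30*-31 - 18*-28)=1434, (18*22 - 38*-31)=1574, (38*39 - 37*22)=668, (37*36 - 7*39)=1059, (7*-28 - -30*36)=884; twice the area = |5619| = 5619; area = 5619/2; boundary points = 3 + 1 + 1 + 3 + 1 = 9; strictly interior points = area - boundary/2 + 1 = 2806; answer 2806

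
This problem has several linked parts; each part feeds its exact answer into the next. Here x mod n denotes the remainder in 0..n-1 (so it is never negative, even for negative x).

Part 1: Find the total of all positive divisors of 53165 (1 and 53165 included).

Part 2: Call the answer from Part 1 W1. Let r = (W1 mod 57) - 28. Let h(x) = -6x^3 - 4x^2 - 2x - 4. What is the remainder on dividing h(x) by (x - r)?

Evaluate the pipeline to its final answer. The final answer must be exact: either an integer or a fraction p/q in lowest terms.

Part 1: 53165 = 5 * 7^3 * 31; sigma = (1 + 5) * (1 + 7 + 49 + 343) * (1 + 31) = 6 * 400 * 32 = 76800; answer 76800
Part 2: W1 = 76800; r = -7; remainder = value at the root: -6*(-7)^3 - 4*(-7)^2 - 2*(-7)^1 - 4 = (2058) + (-196) + (14) + (-4) = 1872; answer 1872

1872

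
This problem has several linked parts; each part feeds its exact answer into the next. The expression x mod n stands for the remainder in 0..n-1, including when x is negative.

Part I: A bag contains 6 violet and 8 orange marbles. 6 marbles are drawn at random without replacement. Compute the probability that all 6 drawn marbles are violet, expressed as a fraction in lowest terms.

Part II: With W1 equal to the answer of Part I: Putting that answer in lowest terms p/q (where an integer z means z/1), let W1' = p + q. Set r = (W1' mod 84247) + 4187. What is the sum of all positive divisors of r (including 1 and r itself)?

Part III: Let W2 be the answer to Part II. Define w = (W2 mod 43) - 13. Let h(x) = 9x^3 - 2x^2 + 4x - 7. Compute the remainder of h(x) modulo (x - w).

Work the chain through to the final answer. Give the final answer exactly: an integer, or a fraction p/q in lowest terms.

-631

Part I: total draws C(14,6) = 3003; favorable C(6,6) = 1; P = 1/3003; answer 1/3003
Part II: W1 = 1/3003; threaded value p + q = 3004; r = 7191; 7191 = 3^2 * 17 * 47; sigma = (1 + 3 + 9) * (1 + 17) * (1 + 47) = 13 * 18 * 48 = 11232; answer 11232
Part III: W2 = 11232; w = -4; remainder = value at the root: 9*(-4)^3 - 2*(-4)^2 + 4*(-4)^1 - 7 = (-576) + (-32) + (-16) + (-7) = -631; answer -631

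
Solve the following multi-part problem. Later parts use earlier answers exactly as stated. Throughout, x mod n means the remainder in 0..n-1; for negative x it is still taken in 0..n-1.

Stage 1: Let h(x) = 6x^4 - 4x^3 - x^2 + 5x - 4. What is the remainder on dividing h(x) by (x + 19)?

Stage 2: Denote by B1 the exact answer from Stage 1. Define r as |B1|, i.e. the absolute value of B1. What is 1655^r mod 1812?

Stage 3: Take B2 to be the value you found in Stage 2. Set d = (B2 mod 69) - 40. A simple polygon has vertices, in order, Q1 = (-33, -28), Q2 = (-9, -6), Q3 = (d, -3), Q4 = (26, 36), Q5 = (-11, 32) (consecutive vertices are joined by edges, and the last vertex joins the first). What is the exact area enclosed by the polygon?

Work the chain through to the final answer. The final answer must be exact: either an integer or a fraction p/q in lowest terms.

2013/2

Stage 1: remainder = value at the root: 6*(-19)^4 - 4*(-19)^3 - 1*(-19)^2 + 5*(-19)^1 - 4 = (781926) + (27436) + (-361) + (-95) + (-4) = 808902; answer 808902
Stage 2: B1 = 808902; r = 808902; squarings mod 1812: 1655^1=1655, 1655^2=1093, 1655^4=541, 1655^8=949, 1655^16=37, 1655^32=1369, 1655^64=553, 1655^128=1393, 1655^256=1609, 1655^512=1345, 1655^1024=649, 1655^2048=817, 1655^4096=673, 1655^8192=1741, 1655^16384=1417, 1655^32768=193, 1655^65536=1009, 1655^131072=1549, 1655^262144=313, 1655^524288=121; 1655^808902 = 1655^2 * 1655^4 * 1655^64 * 1655^128 * 1655^256 * 1655^512 * 1655^1024 * 1655^4096 * 1655^16384 * 1655^262144 * 1655^524288 = 1681 (mod 1812); answer 1681
Stage 3: B2 = 1681; d = -15; cross terms: (-33*-6 - -9*-28)=-54, (-9*-3 - -15*-6)=-63, (-15*36 - 26*-3)=-462, (26*32 - -11*36)=1228, (-11*-28 - -33*32)=1364; twice the area = |2013| = 2013; area = 2013/2; answer 2013/2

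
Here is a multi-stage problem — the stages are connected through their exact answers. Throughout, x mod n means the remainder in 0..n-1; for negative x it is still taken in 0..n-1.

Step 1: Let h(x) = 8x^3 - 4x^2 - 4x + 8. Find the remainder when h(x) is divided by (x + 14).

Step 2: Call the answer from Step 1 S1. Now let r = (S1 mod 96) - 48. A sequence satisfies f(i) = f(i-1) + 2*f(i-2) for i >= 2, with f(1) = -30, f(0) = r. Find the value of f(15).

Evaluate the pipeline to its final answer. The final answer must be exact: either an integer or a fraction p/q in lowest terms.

21814

Step 1: remainder = value at the root: 8*(-14)^3 - 4*(-14)^2 - 4*(-14)^1 + 8 = (-21952) + (-784) + (56) + (8) = -22672; answer -22672
Step 2: S1 = -22672; r = 32; f(2) = 1*(-30) + 2*(32) = 34; iterating: f(2)=34, f(3)=-26, f(4)=42, f(5)=-10, f(6)=74, f(7)=54, f(8)=202, f(9)=310, f(10)=714, f(11)=1334, f(12)=2762, f(13)=5430, f(14)=10954, f(15)=21814; answer 21814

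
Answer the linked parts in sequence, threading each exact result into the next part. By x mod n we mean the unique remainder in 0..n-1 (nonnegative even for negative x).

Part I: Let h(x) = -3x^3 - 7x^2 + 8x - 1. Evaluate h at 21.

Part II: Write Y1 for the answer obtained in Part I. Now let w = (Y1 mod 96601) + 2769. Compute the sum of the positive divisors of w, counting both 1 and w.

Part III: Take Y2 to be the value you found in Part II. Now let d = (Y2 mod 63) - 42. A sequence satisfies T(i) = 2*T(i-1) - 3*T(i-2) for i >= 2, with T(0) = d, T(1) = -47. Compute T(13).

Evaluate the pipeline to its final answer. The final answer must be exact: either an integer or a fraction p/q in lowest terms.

Part I: -3*(21)^3 - 7*(21)^2 + 8*(21)^1 - 1 = (-27783) + (-3087) + (168) + (-1) = -30703; answer -30703
Part II: Y1 = -30703; w = 68667; 68667 = 3 * 47 * 487; sigma = (1 + 3) * (1 + 47) * (1 + 487) = 4 * 48 * 488 = 93696; answer 93696
Part III: Y2 = 93696; d = -27; T(2) = 2*(-47) - 3*(-27) = -13; iterating: T(2)=-13, T(3)=115, T(4)=269, T(5)=193, T(6)=-421, T(7)=-1421, T(8)=-1579, T(9)=1105, T(10)=6947, T(11)=10579, T(12)=317, T(13)=-31103; answer -31103

-31103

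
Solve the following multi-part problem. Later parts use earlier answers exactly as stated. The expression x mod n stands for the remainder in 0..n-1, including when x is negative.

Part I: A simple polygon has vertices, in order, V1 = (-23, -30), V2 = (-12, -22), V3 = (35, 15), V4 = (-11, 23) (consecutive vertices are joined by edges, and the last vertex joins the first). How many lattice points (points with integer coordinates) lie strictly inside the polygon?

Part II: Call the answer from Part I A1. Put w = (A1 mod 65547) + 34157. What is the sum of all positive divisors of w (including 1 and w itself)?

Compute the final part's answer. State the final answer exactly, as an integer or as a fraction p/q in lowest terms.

Part I: cross terms: (-23*-22 - -12*-30)=146, (-12*15 - 35*-22)=590, (35*23 - -11*15)=970, (-11*-30 - -23*23)=859; twice the area = |2565| = 2565; area = 2565/2; boundary points = 1 + 1 + 2 + 1 = 5; strictly interior points = area - boundary/2 + 1 = 1281; answer 1281
Part II: A1 = 1281; w = 35438; 35438 = 2 * 13 * 29 * 47; sigma = (1 + 2) * (1 + 13) * (1 + 29) * (1 + 47) = 3 * 14 * 30 * 48 = 60480; answer 60480

60480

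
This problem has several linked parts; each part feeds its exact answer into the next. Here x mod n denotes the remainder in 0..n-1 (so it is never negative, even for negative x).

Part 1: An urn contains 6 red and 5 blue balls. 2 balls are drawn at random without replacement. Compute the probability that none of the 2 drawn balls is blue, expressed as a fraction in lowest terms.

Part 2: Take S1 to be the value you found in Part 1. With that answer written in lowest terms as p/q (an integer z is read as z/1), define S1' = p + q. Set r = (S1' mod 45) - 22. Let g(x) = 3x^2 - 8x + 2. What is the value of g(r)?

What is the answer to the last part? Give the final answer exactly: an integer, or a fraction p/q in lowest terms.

258

Part 1: total draws C(11,2) = 55; favorable C(6,2) = 15; P = 3/11; answer 3/11
Part 2: S1 = 3/11; threaded value p + q = 14; r = -8; 3*(-8)^2 - 8*(-8)^1 + 2 = (192) + (64) + (2) = 258; answer 258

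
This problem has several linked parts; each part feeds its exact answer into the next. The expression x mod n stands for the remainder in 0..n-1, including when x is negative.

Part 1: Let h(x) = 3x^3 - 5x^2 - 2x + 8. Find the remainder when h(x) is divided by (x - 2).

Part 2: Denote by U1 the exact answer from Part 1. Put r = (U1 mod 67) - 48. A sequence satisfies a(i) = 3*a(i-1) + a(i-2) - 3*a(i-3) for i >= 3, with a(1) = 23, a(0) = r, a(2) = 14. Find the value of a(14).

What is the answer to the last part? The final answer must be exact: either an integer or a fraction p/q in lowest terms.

Part 1: remainder = value at the root: 3*(2)^3 - 5*(2)^2 - 2*(2)^1 + 8 = (24) + (-20) + (-4) + (8) = 8; answer 8
Part 2: U1 = 8; r = -40; a(3) = 3*(14) + 1*(23) - 3*(-40) = 185; iterating: a(3)=185, a(4)=500, a(5)=1643, a(6)=4874, a(7)=14765, a(8)=44240, a(9)=132863, a(10)=398534, a(11)=1195745, a(12)=3587180, a(13)=10761683, a(14)=32284994; answer 32284994

32284994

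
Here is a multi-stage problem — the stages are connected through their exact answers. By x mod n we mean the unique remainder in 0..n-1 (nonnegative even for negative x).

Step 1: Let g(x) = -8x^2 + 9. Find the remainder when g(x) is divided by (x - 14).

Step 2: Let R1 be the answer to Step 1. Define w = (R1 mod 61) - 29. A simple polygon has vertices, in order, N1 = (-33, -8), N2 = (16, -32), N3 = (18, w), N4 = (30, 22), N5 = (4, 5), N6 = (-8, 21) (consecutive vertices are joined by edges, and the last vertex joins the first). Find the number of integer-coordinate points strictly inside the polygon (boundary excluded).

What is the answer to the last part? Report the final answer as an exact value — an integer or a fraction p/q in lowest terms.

1554

Step 1: remainder = value at the root: -8*(14)^2 + 9 = (-1568) + (9) = -1559; answer -1559
Step 2: R1 = -1559; w = -2; cross terms: (-33*-32 - 16*-8)=1184, (16*-2 - 18*-32)=544, (18*22 - 30*-2)=456, (30*5 - 4*22)=62, (4*21 - -8*5)=124, (-8*-8 - -33*21)=757; twice the area = |3127| = 3127; area = 3127/2; boundary points = 1 + 2 + 12 + 1 + 4 + 1 = 21; strictly interior points = area - boundary/2 + 1 = 1554; answer 1554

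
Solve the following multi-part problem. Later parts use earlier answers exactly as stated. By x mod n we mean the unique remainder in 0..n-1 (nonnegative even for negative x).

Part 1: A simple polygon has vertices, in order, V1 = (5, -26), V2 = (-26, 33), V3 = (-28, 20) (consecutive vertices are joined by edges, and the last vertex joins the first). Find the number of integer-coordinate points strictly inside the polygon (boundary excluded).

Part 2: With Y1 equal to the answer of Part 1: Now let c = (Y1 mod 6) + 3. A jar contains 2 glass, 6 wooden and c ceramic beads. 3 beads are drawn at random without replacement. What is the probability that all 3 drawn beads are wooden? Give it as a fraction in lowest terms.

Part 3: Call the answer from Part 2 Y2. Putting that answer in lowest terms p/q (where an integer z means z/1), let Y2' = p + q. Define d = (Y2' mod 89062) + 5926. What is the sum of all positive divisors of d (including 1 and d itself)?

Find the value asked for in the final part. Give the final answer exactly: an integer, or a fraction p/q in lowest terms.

Part 1: cross terms: (5*33 - -26*-26)=-511, (-26*20 - -28*33)=404, (-28*-26 - 5*20)=628; twice the area = |521| = 521; area = 521/2; boundary points = 1 + 1 + 1 = 3; strictly interior points = area - boundary/2 + 1 = 260; answer 260
Part 2: Y1 = 260; c = 5; total draws C(13,3) = 286; favorable C(6,3) = 20; P = 10/143; answer 10/143
Part 3: Y2 = 10/143; threaded value p + q = 153; d = 6079; 6079 is prime, so its only divisors are 1 and 6079; sigma = 1 + 6079 = 6080; answer 6080

6080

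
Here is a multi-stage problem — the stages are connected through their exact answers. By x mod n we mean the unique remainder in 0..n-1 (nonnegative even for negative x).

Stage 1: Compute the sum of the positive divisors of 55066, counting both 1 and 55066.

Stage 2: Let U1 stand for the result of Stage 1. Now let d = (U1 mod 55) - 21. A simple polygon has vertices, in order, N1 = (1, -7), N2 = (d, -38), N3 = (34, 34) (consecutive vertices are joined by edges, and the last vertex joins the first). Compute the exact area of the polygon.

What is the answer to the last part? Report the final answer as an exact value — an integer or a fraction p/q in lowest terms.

2335/2

Stage 1: 55066 = 2 * 11 * 2503; sigma = (1 + 2) * (1 + 11) * (1 + 2503) = 3 * 12 * 2504 = 90144; answer 90144
Stage 2: U1 = 90144; d = 33; cross terms: (1*-38 - 33*-7)=193, (33*34 - 34*-38)=2414, (34*-7 - 1*34)=-272; twice the area = |2335| = 2335; area = 2335/2; answer 2335/2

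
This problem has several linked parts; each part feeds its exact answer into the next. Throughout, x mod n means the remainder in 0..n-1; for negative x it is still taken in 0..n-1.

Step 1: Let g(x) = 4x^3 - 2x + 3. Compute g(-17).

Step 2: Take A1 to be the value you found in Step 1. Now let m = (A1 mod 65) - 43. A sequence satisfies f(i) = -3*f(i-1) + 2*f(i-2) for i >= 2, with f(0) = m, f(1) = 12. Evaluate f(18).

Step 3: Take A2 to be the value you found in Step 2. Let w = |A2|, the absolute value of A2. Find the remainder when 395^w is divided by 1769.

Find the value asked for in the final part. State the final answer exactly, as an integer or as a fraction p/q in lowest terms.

257

Step 1: 4*(-17)^3 - 2*(-17)^1 + 3 = (-19652) + (34) + (3) = -19615; answer -19615
Step 2: A1 = -19615; m = -28; f(2) = -3*(12) + 2*(-28) = -92; iterating: f(2)=-92, f(3)=300, f(4)=-1084, f(5)=3852, f(6)=-13724, f(7)=48876, f(8)=-174076, f(9)=619980, f(10)=-2208092, f(11)=7864236, f(12)=-28008892, f(13)=99755148, f(14)=-355283228, f(15)=1265359980, f(16)=-4506646396, f(17)=16050659148, f(18)=-57165270236; answer -57165270236
Step 3: A2 = -57165270236; w = 57165270236; squarings mod 1769: 395^1=395, 395^2=353, 395^4=779, 395^8=74, 395^16=169, 395^32=257, 395^64=596, 395^128=1416, 395^256=779, 395^512=74, 395^1024=169, 395^2048=257, 395^4096=596, 395^8192=1416, 395^16384=779, 395^32768=74, 395^65536=169, 395^131072=257, 395^262144=596, 395^524288=1416, 395^1048576=779, 395^2097152=74, 395^4194304=169, 395^8388608=257, 395^16777216=596, 395^33554432=1416, 395^67108864=779, 395^134217728=74, 395^268435456=169, 395^536870912=257, 395^1073741824=596, 395^2147483648=1416, 395^4294967296=779, 395^8589934592=74, 395^17179869184=169, 395^34359738368=257; 395^57165270236 = 395^4 * 395^8 * 395^16 * 395^64 * 395^128 * 395^1024 * 395^2048 * 395^16384 * 395^32768 * 395^1048576 * 395^4194304 * 395^16777216 * 395^33554432 * 395^67108864 * 395^134217728 * 395^1073741824 * 395^4294967296 * 395^17179869184 * 395^34359738368 = 257 (mod 1769); answer 257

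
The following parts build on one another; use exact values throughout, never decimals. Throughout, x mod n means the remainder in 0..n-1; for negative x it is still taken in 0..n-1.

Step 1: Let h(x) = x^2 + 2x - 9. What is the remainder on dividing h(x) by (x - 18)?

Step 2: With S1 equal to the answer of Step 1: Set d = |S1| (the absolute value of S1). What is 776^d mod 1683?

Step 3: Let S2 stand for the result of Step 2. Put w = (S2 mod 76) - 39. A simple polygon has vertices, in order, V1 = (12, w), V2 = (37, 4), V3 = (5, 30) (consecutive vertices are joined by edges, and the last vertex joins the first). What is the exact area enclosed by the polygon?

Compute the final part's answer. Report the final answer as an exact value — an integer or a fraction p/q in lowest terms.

373

Step 1: remainder = value at the root: 1*(18)^2 + 2*(18)^1 - 9 = (324) + (36) + (-9) = 351; answer 351
Step 2: S1 = 351; d = 351; squarings mod 1683: 776^1=776, 776^2=1345, 776^4=1483, 776^8=1291, 776^16=511, 776^32=256, 776^64=1582, 776^128=103, 776^256=511; 776^351 = 776^1 * 776^2 * 776^4 * 776^8 * 776^16 * 776^64 * 776^256 = 116 (mod 1683); answer 116
Step 3: S2 = 116; w = 1; cross terms: (12*4 - 37*1)=11, (37*30 - 5*4)=1090, (5*1 - 12*30)=-355; twice the area = |746| = 746; area = 373; answer 373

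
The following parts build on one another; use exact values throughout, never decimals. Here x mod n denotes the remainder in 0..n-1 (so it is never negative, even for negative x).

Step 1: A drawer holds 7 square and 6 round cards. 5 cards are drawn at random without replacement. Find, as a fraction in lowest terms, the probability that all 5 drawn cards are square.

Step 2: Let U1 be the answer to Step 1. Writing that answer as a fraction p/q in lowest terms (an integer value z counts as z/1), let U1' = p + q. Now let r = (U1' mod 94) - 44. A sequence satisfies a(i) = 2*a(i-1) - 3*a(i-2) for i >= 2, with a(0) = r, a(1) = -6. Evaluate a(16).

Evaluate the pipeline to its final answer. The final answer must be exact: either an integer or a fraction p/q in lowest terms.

Step 1: total draws C(13,5) = 1287; favorable C(7,5) = 21; P = 7/429; answer 7/429
Step 2: U1 = 7/429; threaded value p + q = 436; r = 16; a(2) = 2*(-6) - 3*(16) = -60; iterating: a(2)=-60, a(3)=-102, a(4)=-24, a(5)=258, a(6)=588, a(7)=402, a(8)=-960, a(9)=-3126, a(10)=-3372, a(11)=2634, a(12)=15384, a(13)=22866, a(14)=-420, a(15)=-69438, a(16)=-137616; answer -137616

-137616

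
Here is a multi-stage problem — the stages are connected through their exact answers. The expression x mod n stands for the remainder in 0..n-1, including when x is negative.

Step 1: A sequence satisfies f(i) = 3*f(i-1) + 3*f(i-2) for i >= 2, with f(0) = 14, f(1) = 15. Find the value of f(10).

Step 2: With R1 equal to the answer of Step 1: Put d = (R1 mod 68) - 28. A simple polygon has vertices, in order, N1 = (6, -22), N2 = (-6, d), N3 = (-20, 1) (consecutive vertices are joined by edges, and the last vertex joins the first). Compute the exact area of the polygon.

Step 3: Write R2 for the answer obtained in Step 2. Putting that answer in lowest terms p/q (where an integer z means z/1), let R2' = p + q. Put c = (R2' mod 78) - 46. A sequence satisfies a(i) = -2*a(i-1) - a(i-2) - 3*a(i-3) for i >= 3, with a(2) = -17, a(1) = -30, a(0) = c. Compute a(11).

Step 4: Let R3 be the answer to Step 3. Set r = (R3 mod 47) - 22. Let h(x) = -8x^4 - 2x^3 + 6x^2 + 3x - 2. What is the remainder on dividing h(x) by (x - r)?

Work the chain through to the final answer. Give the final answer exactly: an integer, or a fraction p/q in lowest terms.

Step 1: f(2) = 3*(15) + 3*(14) = 87; iterating: f(2)=87, f(3)=306, f(4)=1179, f(5)=4455, f(6)=16902, f(7)=64071, f(8)=242919, f(9)=920970, f(10)=3491667; answer 3491667
Step 2: R1 = 3491667; d = -25; cross terms: (6*-25 - -6*-22)=-282, (-6*1 - -20*-25)=-506, (-20*-22 - 6*1)=434; twice the area = |-354| = 354; area = 177; answer 177
Step 3: R2 = 177; threaded value p + q = 178; c = -24; a(3) = -2*(-17) - 1*(-30) - 3*(-24) = 136; iterating: a(3)=136, a(4)=-165, a(5)=245, a(6)=-733, a(7)=1716, a(8)=-3434, a(9)=7351, a(10)=-16416, a(11)=35783; answer 35783
Step 4: R3 = 35783; r = -6; remainder = value at the root: -8*(-6)^4 - 2*(-6)^3 + 6*(-6)^2 + 3*(-6)^1 - 2 = (-10368) + (432) + (216) + (-18) + (-2) = -9740; answer -9740

-9740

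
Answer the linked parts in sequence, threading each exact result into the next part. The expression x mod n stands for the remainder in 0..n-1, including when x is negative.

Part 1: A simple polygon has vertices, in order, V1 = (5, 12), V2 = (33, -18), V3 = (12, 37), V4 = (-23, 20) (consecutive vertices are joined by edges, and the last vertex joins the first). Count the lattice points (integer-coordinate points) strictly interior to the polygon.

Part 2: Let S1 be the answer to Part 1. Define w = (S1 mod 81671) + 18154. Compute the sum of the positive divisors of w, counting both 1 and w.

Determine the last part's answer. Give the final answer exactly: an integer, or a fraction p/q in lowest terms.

54720

Part 1: cross terms: (5*-18 - 33*12)=-486, (33*37 - 12*-18)=1437, (12*20 - -23*37)=1091, (-23*12 - 5*20)=-376; twice the area = |1666| = 1666; area = 833; boundary points = 2 + 1 + 1 + 4 = 8; strictly interior points = area - boundary/2 + 1 = 830; answer 830
Part 2: S1 = 830; w = 18984; 18984 = 2^3 * 3 * 7 * 113; sigma = (1 + 2 + 4 + 8) * (1 + 3) * (1 + 7) * (1 + 113) = 15 * 4 * 8 * 114 = 54720; answer 54720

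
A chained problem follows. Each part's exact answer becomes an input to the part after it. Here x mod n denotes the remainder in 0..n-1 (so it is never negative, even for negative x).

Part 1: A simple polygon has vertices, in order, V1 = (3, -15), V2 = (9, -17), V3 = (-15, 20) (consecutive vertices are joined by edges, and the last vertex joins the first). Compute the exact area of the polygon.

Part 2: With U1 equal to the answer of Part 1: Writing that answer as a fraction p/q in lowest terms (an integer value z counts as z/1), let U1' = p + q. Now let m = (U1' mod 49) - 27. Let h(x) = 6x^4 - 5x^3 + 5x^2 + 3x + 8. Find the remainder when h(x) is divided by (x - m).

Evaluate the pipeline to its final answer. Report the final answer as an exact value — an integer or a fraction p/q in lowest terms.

116540

Part 1: cross terms: (3*-17 - 9*-15)=84, (9*20 - -15*-17)=-75, (-15*-15 - 3*20)=165; twice the area = |174| = 174; area = 87; answer 87
Part 2: U1 = 87; threaded value p + q = 88; m = 12; remainder = value at the root: 6*(12)^4 - 5*(12)^3 + 5*(12)^2 + 3*(12)^1 + 8 = (124416) + (-8640) + (720) + (36) + (8) = 116540; answer 116540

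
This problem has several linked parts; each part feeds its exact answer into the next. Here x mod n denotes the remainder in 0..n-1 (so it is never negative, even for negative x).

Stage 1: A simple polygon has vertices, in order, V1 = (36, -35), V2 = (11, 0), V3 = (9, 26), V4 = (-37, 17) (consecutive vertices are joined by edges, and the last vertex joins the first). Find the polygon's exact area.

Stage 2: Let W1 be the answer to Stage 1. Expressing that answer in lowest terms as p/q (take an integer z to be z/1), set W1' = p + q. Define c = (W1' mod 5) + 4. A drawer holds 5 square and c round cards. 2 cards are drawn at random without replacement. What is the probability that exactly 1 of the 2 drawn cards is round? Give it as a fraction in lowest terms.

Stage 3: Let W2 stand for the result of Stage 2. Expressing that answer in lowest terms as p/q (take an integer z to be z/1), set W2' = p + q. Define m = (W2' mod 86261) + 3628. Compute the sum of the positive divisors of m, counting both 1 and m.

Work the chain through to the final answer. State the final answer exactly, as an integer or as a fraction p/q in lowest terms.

Stage 1: cross terms: (36*0 - 11*-35)=385, (11*26 - 9*0)=286, (9*17 - -37*26)=1115, (-37*-35 - 36*17)=683; twice the area = |2469| = 2469; area = 2469/2; answer 2469/2
Stage 2: W1 = 2469/2; threaded value p + q = 2471; c = 5; total draws C(10,2) = 45; favorable C(5,1)*C(5,1) = 25; P = 5/9; answer 5/9
Stage 3: W2 = 5/9; threaded value p + q = 14; m = 3642; 3642 = 2 * 3 * 607; sigma = (1 + 2) * (1 + 3) * (1 + 607) = 3 * 4 * 608 = 7296; answer 7296

7296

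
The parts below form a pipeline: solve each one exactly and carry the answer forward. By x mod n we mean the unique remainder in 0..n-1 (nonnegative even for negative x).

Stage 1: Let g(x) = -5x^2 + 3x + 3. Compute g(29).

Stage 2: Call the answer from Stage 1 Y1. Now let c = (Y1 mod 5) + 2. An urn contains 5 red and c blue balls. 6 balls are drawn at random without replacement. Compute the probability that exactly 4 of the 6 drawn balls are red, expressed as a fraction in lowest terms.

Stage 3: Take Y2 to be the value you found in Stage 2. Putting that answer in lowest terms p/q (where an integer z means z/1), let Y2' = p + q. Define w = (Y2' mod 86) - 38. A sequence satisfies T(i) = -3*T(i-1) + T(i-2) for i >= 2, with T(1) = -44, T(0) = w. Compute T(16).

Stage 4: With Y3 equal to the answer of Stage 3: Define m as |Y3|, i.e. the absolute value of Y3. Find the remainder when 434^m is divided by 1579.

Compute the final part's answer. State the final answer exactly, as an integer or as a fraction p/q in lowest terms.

698

Stage 1: -5*(29)^2 + 3*(29)^1 + 3 = (-4205) + (87) + (3) = -4115; answer -4115
Stage 2: Y1 = -4115; c = 2; total draws C(7,6) = 7; favorable C(5,4)*C(2,2) = 5; P = 5/7; answer 5/7
Stage 3: Y2 = 5/7; threaded value p + q = 12; w = -26; T(2) = -3*(-44) + 1*(-26) = 106; iterating: T(2)=106, T(3)=-362, T(4)=1192, T(5)=-3938, T(6)=13006, T(7)=-42956, T(8)=141874, T(9)=-468578, T(10)=1547608, T(11)=-5111402, T(12)=16881814, T(13)=-55756844, T(14)=184152346, T(15)=-608213882, T(16)=2008793992; answer 2008793992
Stage 4: Y3 = 2008793992; m = 2008793992; squarings mod 1579: 434^1=434, 434^2=455, 434^4=176, 434^8=975, 434^16=67, 434^32=1331, 434^64=1502, 434^128=1192, 434^256=1343, 434^512=431, 434^1024=1018, 434^2048=500, 434^4096=518, 434^8192=1473, 434^16384=183, 434^32768=330, 434^65536=1528, 434^131072=1022, 434^262144=765, 434^524288=995, 434^1048576=1571, 434^2097152=64, 434^4194304=938, 434^8388608=341, 434^16777216=1014, 434^33554432=267, 434^67108864=234, 434^134217728=1070, 434^268435456=125, 434^536870912=1414, 434^1073741824=382; 434^2008793992 = 434^8 * 434^128 * 434^256 * 434^512 * 434^16384 * 434^32768 * 434^65536 * 434^131072 * 434^524288 * 434^1048576 * 434^2097152 * 434^8388608 * 434^16777216 * 434^33554432 * 434^67108864 * 434^268435456 * 434^536870912 * 434^1073741824 = 698 (mod 1579); answer 698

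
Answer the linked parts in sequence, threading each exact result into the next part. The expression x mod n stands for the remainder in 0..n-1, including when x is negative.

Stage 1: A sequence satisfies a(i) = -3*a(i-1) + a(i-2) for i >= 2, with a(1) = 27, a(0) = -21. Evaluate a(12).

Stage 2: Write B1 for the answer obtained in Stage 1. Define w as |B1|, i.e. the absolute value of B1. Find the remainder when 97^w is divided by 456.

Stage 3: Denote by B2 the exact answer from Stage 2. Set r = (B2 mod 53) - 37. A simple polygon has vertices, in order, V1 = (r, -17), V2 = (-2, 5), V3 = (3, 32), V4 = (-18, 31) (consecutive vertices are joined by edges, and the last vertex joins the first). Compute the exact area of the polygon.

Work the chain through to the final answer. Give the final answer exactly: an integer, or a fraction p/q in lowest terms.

Stage 1: a(2) = -3*(27) + 1*(-21) = -102; iterating: a(2)=-102, a(3)=333, a(4)=-1101, a(5)=3636, a(6)=-12009, a(7)=39663, a(8)=-130998, a(9)=432657, a(10)=-1428969, a(11)=4719564, a(12)=-15587661; answer -15587661
Stage 2: B1 = -15587661; w = 15587661; squarings mod 456: 97^1=97, 97^2=289, 97^4=73, 97^8=313, 97^16=385, 97^32=25, 97^64=169, 97^128=289, 97^256=73, 97^512=313, 97^1024=385, 97^2048=25, 97^4096=169, 97^8192=289, 97^16384=73, 97^32768=313, 97^65536=385, 97^131072=25, 97^262144=169, 97^524288=289, 97^1048576=73, 97^2097152=313, 97^4194304=385, 97^8388608=25; 97^15587661 = 97^1 * 97^4 * 97^8 * 97^64 * 97^256 * 97^2048 * 97^4096 * 97^16384 * 97^32768 * 97^65536 * 97^262144 * 97^524288 * 97^2097152 * 97^4194304 * 97^8388608 = 217 (mod 456); answer 217
Stage 3: B2 = 217; r = -32; cross terms: (-32*5 - -2*-17)=-194, (-2*32 - 3*5)=-79, (3*31 - -18*32)=669, (-18*-17 - -32*31)=1298; twice the area = |1694| = 1694; area = 847; answer 847

847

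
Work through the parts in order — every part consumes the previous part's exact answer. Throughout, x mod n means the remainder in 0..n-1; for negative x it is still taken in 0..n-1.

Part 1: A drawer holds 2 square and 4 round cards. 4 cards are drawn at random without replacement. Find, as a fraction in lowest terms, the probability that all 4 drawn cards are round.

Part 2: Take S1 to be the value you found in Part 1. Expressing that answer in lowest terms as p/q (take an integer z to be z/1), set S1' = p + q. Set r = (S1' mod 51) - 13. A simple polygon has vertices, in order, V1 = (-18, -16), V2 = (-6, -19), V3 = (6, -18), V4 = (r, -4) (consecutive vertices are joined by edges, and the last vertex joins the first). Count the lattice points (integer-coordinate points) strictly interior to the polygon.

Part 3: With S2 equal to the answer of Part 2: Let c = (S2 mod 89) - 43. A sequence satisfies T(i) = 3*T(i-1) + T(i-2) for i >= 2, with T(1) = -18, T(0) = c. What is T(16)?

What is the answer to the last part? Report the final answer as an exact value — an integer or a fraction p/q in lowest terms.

-1590069824

Part 1: total draws C(6,4) = 15; favorable C(4,4) = 1; P = 1/15; answer 1/15
Part 2: S1 = 1/15; threaded value p + q = 16; r = 3; cross terms: (-18*-19 - -6*-16)=246, (-6*-18 - 6*-19)=222, (6*-4 - 3*-18)=30, (3*-16 - -18*-4)=-120; twice the area = |378| = 378; area = 189; boundary points = 3 + 1 + 1 + 3 = 8; strictly interior points = area - boundary/2 + 1 = 186; answer 186
Part 3: S2 = 186; c = -35; T(2) = 3*(-18) + 1*(-35) = -89; iterating: T(2)=-89, T(3)=-285, T(4)=-944, T(5)=-3117, T(6)=-10295, T(7)=-34002, T(8)=-112301, T(9)=-370905, T(10)=-1225016, T(11)=-4045953, T(12)=-13362875, T(13)=-44134578, T(14)=-145766609, T(15)=-481434405, T(16)=-1590069824; answer -1590069824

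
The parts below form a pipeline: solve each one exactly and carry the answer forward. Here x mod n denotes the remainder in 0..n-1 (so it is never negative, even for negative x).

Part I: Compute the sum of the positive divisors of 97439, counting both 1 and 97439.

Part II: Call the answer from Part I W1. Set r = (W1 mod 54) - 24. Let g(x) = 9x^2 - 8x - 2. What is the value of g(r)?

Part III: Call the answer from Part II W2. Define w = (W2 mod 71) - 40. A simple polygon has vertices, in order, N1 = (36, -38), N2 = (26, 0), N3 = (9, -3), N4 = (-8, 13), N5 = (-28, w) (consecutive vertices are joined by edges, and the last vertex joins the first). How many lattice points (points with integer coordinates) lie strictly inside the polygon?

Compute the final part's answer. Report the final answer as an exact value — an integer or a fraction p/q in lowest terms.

1014

Part I: 97439 = 139 * 701; sigma = (1 + 139) * (1 + 701) = 140 * 702 = 98280; answer 98280
Part II: W1 = 98280; r = -24; 9*(-24)^2 - 8*(-24)^1 - 2 = (5184) + (192) + (-2) = 5374; answer 5374
Part III: W2 = 5374; w = 9; cross terms: (36*0 - 26*-38)=988, (26*-3 - 9*0)=-78, (9*13 - -8*-3)=93, (-8*9 - -28*13)=292, (-28*-38 - 36*9)=740; twice the area = |2035| = 2035; area = 2035/2; boundary points = 2 + 1 + 1 + 4 + 1 = 9; strictly interior points = area - boundary/2 + 1 = 1014; answer 1014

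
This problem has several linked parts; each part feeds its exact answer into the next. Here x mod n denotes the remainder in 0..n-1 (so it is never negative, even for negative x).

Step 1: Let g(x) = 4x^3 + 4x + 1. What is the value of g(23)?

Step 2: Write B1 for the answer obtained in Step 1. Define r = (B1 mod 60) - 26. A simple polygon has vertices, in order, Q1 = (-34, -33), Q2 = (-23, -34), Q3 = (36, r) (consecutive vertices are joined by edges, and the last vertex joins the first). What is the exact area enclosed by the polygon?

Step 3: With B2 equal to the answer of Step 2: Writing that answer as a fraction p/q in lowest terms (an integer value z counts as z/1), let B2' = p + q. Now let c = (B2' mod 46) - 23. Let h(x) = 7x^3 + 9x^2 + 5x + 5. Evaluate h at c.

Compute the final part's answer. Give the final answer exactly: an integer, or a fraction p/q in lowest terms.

26

Step 1: 4*(23)^3 + 4*(23)^1 + 1 = (48668) + (92) + (1) = 48761; answer 48761
Step 2: B1 = 48761; r = 15; cross terms: (-34*-34 - -23*-33)=397, (-23*15 - 36*-34)=879, (36*-33 - -34*15)=-678; twice the area = |598| = 598; area = 299; answer 299
Step 3: B2 = 299; threaded value p + q = 300; c = 1; 7*(1)^3 + 9*(1)^2 + 5*(1)^1 + 5 = (7) + (9) + (5) + (5) = 26; answer 26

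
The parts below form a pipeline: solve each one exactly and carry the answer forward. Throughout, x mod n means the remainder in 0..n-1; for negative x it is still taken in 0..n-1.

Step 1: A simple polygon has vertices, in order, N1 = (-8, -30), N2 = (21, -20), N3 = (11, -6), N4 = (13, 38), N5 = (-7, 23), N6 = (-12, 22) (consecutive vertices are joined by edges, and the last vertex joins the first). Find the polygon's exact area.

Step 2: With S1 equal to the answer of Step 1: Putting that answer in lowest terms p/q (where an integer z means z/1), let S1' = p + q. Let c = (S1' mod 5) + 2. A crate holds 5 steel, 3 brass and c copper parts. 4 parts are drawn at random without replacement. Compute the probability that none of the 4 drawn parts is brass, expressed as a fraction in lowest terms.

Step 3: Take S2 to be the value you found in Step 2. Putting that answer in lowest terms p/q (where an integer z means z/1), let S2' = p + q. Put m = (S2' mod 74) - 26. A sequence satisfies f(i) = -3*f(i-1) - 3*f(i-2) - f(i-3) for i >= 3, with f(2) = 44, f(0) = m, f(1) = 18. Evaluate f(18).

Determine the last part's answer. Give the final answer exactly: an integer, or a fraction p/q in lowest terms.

Step 1: cross terms: (-8*-20 - 21*-30)=790, (21*-6 - 11*-20)=94, (11*38 - 13*-6)=496, (13*23 - -7*38)=565, (-7*22 - -12*23)=122, (-12*-30 - -8*22)=536; twice the area = |2603| = 2603; area = 2603/2; answer 2603/2
Step 2: S1 = 2603/2; threaded value p + q = 2605; c = 2; total draws C(10,4) = 210; favorable C(7,4) = 35; P = 1/6; answer 1/6
Step 3: S2 = 1/6; threaded value p + q = 7; m = -19; f(3) = -3*(44) - 3*(18) - 1*(-19) = -167; iterating: f(3)=-167, f(4)=351, f(5)=-596, f(6)=902, f(7)=-1269, f(8)=1697, f(9)=-2186, f(10)=2736, f(11)=-3347, f(12)=4019, f(13)=-4752, f(14)=5546, f(15)=-6401, f(16)=7317, f(17)=-8294, f(18)=9332; answer 9332

9332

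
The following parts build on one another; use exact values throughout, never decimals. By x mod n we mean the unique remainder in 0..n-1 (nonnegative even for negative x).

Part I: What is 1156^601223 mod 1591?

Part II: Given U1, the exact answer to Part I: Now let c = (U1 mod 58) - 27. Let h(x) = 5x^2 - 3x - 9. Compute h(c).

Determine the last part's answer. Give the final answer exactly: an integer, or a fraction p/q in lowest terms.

Part I: squarings mod 1591: 1156^1=1156, 1156^2=1487, 1156^4=1270, 1156^8=1217, 1156^16=1459, 1156^32=1514, 1156^64=1156, 1156^128=1487, 1156^256=1270, 1156^512=1217, 1156^1024=1459, 1156^2048=1514, 1156^4096=1156, 1156^8192=1487, 1156^16384=1270, 1156^32768=1217, 1156^65536=1459, 1156^131072=1514, 1156^262144=1156, 1156^524288=1487; 1156^601223 = 1156^1 * 1156^2 * 1156^4 * 1156^128 * 1156^1024 * 1156^2048 * 1156^8192 * 1156^65536 * 1156^524288 = 552 (mod 1591); answer 552
Part II: U1 = 552; c = 3; 5*(3)^2 - 3*(3)^1 - 9 = (45) + (-9) + (-9) = 27; answer 27

27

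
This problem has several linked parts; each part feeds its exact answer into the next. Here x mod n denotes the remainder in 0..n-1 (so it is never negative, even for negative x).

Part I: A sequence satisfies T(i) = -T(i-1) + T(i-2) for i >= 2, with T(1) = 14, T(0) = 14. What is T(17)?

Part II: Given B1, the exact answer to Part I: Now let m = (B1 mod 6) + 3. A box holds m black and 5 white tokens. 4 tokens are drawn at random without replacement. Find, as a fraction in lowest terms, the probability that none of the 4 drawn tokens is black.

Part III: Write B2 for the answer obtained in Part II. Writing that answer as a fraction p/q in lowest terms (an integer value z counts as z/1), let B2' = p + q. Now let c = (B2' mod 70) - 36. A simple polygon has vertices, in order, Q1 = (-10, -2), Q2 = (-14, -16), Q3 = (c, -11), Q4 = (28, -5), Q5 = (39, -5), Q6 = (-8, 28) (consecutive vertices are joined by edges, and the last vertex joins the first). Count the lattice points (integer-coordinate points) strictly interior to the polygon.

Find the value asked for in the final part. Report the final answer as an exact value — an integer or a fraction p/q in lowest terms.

Part I: T(2) = -1*(14) + 1*(14) = 0; iterating: T(2)=0, T(3)=14, T(4)=-14, T(5)=28, T(6)=-42, T(7)=70, T(8)=-112, T(9)=182, T(10)=-294, T(11)=476, T(12)=-770, T(13)=1246, T(14)=-2016, T(15)=3262, T(16)=-5278, T(17)=8540; answer 8540
Part II: B1 = 8540; m = 5; total draws C(10,4) = 210; favorable C(5,4) = 5; P = 1/42; answer 1/42
Part III: B2 = 1/42; threaded value p + q = 43; c = 7; cross terms: (-10*-16 - -14*-2)=132, (-14*-11 - 7*-16)=266, (7*-5 - 28*-11)=273, (28*-5 - 39*-5)=55, (39*28 - -8*-5)=1052, (-8*-2 - -10*28)=296; twice the area = |2074| = 2074; area = 1037; boundary points = 2 + 1 + 3 + 11 + 1 + 2 = 20; strictly interior points = area - boundary/2 + 1 = 1028; answer 1028

1028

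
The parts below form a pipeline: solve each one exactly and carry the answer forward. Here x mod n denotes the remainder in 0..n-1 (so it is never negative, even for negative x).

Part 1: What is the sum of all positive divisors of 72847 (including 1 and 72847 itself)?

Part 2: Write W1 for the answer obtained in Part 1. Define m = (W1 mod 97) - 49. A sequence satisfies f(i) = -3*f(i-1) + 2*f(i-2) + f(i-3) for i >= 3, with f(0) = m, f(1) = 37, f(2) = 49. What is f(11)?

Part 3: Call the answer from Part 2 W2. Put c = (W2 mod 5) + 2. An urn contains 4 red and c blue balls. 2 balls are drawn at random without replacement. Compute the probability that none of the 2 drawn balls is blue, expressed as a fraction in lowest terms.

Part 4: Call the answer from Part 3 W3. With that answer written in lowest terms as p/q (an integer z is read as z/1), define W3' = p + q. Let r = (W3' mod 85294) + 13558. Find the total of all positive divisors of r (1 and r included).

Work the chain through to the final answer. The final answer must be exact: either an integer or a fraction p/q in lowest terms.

Part 1: 72847 = 97 * 751; sigma = (1 + 97) * (1 + 751) = 98 * 752 = 73696; answer 73696
Part 2: W1 = 73696; m = 24; f(3) = -3*(49) + 2*(37) + 1*(24) = -49; iterating: f(3)=-49, f(4)=282, f(5)=-895, f(6)=3200, f(7)=-11108, f(8)=38829, f(9)=-135503, f(10)=473059, f(11)=-1651354; answer -1651354
Part 3: W2 = -1651354; c = 3; total draws C(7,2) = 21; favorable C(4,2) = 6; P = 2/7; answer 2/7
Part 4: W3 = 2/7; threaded value p + q = 9; r = 13567; 13567 is prime, so its only divisors are 1 and 13567; sigma = 1 + 13567 = 13568; answer 13568

13568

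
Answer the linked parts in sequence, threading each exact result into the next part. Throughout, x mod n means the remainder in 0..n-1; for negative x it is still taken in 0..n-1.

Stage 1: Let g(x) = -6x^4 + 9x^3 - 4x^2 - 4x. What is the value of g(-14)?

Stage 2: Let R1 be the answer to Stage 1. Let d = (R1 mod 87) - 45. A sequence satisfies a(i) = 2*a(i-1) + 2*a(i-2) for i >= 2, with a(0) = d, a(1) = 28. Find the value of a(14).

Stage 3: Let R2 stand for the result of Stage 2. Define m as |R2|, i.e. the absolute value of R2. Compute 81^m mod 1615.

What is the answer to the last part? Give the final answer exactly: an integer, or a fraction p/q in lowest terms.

681

Stage 1: -6*(-14)^4 + 9*(-14)^3 - 4*(-14)^2 - 4*(-14)^1 = (-230496) + (-24696) + (-784) + (56) = -255920; answer -255920
Stage 2: R1 = -255920; d = -11; a(2) = 2*(28) + 2*(-11) = 34; iterating: a(2)=34, a(3)=124, a(4)=316, a(5)=880, a(6)=2392, a(7)=6544, a(8)=17872, a(9)=48832, a(10)=133408, a(11)=364480, a(12)=995776, a(13)=2720512, a(14)=7432576; answer 7432576
Stage 3: R2 = 7432576; m = 7432576; squarings mod 1615: 81^1=81, 81^2=101, 81^4=511, 81^8=1106, 81^16=681, 81^32=256, 81^64=936, 81^128=766, 81^256=511, 81^512=1106, 81^1024=681, 81^2048=256, 81^4096=936, 81^8192=766, 81^16384=511, 81^32768=1106, 81^65536=681, 81^131072=256, 81^262144=936, 81^524288=766, 81^1048576=511, 81^2097152=1106, 81^4194304=681; 81^7432576 = 81^128 * 81^256 * 81^2048 * 81^8192 * 81^16384 * 81^65536 * 81^1048576 * 81^2097152 * 81^4194304 = 681 (mod 1615); answer 681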